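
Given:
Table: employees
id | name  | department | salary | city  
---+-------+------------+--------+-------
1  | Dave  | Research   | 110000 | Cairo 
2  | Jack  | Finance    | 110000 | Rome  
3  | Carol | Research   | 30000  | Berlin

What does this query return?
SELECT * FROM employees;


SELECT * returns all 3 rows with all columns

3 rows:
1, Dave, Research, 110000, Cairo
2, Jack, Finance, 110000, Rome
3, Carol, Research, 30000, Berlin


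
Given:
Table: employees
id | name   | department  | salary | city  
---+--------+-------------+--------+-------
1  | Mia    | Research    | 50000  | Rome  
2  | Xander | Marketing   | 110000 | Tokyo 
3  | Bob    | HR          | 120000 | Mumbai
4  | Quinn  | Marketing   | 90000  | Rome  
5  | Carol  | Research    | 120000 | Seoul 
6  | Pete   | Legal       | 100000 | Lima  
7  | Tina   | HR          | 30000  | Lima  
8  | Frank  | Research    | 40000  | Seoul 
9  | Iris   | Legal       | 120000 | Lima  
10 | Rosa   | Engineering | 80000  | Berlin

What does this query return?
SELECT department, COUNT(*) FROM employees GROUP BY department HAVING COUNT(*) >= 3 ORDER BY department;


Groups with count >= 3:
  Research: 3 -> PASS
  Engineering: 1 -> filtered out
  HR: 2 -> filtered out
  Legal: 2 -> filtered out
  Marketing: 2 -> filtered out


1 groups:
Research, 3


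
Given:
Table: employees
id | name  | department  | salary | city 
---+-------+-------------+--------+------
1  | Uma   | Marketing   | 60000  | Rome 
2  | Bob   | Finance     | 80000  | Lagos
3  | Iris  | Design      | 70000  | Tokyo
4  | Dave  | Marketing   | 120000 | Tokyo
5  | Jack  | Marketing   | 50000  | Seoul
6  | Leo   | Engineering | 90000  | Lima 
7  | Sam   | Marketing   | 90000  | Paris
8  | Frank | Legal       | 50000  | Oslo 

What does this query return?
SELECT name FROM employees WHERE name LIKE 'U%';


LIKE 'U%' matches names starting with 'U'
Matching: 1

1 rows:
Uma


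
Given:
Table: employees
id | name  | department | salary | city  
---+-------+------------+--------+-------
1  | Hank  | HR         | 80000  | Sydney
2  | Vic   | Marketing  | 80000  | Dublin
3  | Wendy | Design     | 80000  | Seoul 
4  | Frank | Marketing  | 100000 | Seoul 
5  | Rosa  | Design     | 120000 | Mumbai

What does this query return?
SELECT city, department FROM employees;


Projecting columns: city, department

5 rows:
Sydney, HR
Dublin, Marketing
Seoul, Design
Seoul, Marketing
Mumbai, Design


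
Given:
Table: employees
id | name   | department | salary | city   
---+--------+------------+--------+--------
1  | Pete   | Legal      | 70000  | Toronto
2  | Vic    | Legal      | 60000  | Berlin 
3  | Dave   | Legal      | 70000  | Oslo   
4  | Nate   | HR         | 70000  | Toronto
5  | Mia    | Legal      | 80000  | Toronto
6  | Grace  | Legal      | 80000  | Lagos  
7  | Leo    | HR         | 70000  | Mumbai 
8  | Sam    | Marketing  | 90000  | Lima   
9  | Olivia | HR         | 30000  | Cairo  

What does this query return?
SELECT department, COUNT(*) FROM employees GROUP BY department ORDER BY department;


Assigning each row to its department group:
  Pete -> Legal
  Vic -> Legal
  Dave -> Legal
  Nate -> HR
  Mia -> Legal
  Grace -> Legal
  Leo -> HR
  Sam -> Marketing
  Olivia -> HR


3 groups:
HR, 3
Legal, 5
Marketing, 1


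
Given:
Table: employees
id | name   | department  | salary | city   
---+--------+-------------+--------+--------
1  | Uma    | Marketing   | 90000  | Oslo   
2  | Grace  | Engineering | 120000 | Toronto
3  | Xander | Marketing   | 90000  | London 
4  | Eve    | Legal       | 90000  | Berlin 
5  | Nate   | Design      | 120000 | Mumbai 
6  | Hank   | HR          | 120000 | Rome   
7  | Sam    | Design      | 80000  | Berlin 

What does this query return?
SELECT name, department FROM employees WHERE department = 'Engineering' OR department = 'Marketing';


Filtering: department = 'Engineering' OR 'Marketing'
Matching: 3 rows

3 rows:
Uma, Marketing
Grace, Engineering
Xander, Marketing


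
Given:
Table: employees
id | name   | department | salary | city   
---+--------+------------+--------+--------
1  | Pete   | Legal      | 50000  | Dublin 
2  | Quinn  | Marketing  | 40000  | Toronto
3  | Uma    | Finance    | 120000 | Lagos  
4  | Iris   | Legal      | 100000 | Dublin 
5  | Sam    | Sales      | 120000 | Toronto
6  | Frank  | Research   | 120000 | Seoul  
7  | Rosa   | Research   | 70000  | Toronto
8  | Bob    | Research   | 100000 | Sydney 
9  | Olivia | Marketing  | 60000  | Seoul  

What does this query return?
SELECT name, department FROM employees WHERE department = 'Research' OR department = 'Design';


Filtering: department = 'Research' OR 'Design'
Matching: 3 rows

3 rows:
Frank, Research
Rosa, Research
Bob, Research


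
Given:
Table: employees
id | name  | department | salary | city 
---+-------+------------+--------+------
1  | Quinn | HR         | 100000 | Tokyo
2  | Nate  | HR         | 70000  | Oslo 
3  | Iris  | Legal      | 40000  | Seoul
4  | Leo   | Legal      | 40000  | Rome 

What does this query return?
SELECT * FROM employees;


SELECT * returns all 4 rows with all columns

4 rows:
1, Quinn, HR, 100000, Tokyo
2, Nate, HR, 70000, Oslo
3, Iris, Legal, 40000, Seoul
4, Leo, Legal, 40000, Rome


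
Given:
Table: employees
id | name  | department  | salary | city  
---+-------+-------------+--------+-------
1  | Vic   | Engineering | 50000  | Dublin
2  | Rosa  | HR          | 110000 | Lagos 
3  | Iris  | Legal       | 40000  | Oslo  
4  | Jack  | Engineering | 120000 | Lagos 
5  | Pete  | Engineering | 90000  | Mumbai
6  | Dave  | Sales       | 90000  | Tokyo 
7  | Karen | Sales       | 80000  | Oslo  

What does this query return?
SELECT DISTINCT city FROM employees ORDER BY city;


All 'city' values (row order): Dublin, Lagos, Oslo, Lagos, Mumbai, Tokyo, Oslo
Removing duplicates leaves 5 unique value(s).

5 values:
Dublin
Lagos
Mumbai
Oslo
Tokyo


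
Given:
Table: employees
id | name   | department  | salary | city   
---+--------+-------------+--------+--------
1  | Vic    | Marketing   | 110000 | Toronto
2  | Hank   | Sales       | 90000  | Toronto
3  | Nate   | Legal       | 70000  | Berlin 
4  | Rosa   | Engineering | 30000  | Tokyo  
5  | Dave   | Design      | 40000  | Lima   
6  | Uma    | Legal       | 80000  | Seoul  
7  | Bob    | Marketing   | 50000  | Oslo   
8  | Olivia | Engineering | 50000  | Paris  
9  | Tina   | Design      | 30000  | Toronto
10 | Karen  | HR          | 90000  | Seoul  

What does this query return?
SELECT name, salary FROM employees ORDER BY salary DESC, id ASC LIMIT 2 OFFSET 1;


Sort by salary DESC (id ASC tiebreak), then skip 1 and take 2
Rows 2 through 3

2 rows:
Hank, 90000
Karen, 90000


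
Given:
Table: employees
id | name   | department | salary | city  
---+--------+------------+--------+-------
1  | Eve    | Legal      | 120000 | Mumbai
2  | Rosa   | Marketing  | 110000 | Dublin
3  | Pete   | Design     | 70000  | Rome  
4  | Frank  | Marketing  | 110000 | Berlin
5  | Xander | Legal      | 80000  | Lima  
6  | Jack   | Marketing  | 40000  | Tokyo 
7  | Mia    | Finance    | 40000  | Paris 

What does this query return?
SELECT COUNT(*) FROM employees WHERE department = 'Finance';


Counting rows where department = 'Finance'
  Mia -> MATCH


1


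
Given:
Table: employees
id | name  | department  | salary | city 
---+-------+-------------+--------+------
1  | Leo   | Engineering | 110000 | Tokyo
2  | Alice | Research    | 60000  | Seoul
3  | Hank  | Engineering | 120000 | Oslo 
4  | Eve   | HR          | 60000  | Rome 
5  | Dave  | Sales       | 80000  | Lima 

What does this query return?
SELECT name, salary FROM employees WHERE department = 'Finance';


Filtering: department = 'Finance'
Matching rows: 0

Empty result set (0 rows)


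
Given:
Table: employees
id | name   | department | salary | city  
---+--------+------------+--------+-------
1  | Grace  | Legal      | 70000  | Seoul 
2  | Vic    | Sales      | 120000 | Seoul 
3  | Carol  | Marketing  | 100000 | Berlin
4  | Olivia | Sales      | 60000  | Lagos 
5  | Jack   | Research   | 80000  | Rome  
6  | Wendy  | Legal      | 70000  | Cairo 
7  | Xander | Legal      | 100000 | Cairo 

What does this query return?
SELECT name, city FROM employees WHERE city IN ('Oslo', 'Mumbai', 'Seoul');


Filtering: city IN ('Oslo', 'Mumbai', 'Seoul')
Matching: 2 rows

2 rows:
Grace, Seoul
Vic, Seoul


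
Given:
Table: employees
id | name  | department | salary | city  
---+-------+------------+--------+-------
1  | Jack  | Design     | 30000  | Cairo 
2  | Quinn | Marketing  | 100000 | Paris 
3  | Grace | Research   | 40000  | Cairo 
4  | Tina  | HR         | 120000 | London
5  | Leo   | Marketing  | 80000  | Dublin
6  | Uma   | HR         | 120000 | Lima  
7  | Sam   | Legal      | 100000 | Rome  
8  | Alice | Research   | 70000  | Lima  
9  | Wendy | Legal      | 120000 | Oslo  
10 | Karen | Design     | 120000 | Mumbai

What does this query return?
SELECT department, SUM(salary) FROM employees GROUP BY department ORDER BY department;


Summing salary within each department:
  Design: 30000 + 120000 = 150000
  HR: 120000 + 120000 = 240000
  Legal: 100000 + 120000 = 220000
  Marketing: 100000 + 80000 = 180000
  Research: 40000 + 70000 = 110000


5 groups:
Design, 150000
HR, 240000
Legal, 220000
Marketing, 180000
Research, 110000


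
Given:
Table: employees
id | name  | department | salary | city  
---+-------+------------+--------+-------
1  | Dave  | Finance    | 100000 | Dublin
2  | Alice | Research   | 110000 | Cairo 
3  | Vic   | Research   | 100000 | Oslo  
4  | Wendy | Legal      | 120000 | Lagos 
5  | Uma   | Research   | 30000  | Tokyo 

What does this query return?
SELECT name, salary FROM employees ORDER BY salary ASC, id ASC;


Sorting by salary ASC, then id ASC for ties

5 rows:
Uma, 30000
Dave, 100000
Vic, 100000
Alice, 110000
Wendy, 120000


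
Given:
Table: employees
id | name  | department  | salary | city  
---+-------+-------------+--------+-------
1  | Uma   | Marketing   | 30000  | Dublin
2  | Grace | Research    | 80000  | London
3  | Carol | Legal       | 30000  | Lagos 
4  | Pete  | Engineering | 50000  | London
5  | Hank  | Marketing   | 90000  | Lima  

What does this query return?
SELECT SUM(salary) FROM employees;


SUM(salary) = 30000 + 80000 + 30000 + 50000 + 90000 = 280000

280000


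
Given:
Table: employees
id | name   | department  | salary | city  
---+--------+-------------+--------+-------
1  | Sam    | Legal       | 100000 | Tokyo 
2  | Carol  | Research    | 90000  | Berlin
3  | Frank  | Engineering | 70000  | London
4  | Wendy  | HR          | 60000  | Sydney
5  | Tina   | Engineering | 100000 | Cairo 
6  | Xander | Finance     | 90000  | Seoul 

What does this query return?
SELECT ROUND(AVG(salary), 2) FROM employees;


SUM(salary) = 510000
COUNT = 6
ROUND(AVG, 2) = ROUND(510000 / 6, 2) = 85000.0

85000.0


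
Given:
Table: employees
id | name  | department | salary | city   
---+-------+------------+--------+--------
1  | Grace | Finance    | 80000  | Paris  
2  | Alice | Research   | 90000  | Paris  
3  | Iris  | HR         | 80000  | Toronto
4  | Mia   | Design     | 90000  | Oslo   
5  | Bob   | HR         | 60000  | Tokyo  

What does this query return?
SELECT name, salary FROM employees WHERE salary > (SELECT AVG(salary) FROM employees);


Subquery: AVG(salary) = 80000.0
Filtering: salary > 80000.0
  Alice (90000) -> MATCH
  Mia (90000) -> MATCH


2 rows:
Alice, 90000
Mia, 90000


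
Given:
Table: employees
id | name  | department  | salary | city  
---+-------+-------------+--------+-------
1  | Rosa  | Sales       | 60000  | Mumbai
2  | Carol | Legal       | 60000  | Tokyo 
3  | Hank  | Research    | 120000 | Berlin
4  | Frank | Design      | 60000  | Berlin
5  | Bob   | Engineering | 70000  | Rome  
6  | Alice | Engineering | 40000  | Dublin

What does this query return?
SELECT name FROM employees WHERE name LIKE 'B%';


LIKE 'B%' matches names starting with 'B'
Matching: 1

1 rows:
Bob


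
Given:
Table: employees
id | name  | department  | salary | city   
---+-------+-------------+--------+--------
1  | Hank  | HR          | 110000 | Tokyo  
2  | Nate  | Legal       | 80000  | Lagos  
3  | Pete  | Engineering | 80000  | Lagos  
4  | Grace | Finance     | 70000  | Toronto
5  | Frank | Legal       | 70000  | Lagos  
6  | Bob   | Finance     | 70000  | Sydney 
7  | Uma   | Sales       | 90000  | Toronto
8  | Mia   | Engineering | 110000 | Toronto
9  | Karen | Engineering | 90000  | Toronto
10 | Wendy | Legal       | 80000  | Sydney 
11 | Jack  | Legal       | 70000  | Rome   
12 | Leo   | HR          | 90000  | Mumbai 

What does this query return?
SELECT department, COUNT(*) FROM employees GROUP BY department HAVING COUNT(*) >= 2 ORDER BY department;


Groups with count >= 2:
  Engineering: 3 -> PASS
  Finance: 2 -> PASS
  HR: 2 -> PASS
  Legal: 4 -> PASS
  Sales: 1 -> filtered out


4 groups:
Engineering, 3
Finance, 2
HR, 2
Legal, 4


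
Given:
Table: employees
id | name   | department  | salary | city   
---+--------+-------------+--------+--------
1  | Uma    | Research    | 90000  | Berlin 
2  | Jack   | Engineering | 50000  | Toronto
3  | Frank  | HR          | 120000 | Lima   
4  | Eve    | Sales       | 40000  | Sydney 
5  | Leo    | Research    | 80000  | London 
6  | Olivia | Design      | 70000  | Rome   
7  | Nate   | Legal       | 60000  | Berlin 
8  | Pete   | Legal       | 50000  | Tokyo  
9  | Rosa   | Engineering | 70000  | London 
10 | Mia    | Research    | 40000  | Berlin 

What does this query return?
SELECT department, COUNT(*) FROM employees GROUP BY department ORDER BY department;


Assigning each row to its department group:
  Uma -> Research
  Jack -> Engineering
  Frank -> HR
  Eve -> Sales
  Leo -> Research
  Olivia -> Design
  Nate -> Legal
  Pete -> Legal
  Rosa -> Engineering
  Mia -> Research


6 groups:
Design, 1
Engineering, 2
HR, 1
Legal, 2
Research, 3
Sales, 1


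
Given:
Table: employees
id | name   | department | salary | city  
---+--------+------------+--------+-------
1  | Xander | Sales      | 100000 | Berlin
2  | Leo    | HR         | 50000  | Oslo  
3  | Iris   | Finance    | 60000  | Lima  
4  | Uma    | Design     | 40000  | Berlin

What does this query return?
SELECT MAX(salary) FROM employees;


Salaries: 100000, 50000, 60000, 40000
MAX = 100000

100000


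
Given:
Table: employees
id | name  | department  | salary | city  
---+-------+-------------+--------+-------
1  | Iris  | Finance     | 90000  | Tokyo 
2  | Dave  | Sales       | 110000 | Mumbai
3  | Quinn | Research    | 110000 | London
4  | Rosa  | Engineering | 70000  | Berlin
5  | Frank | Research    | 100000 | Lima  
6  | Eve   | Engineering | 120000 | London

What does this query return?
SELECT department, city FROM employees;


Projecting columns: department, city

6 rows:
Finance, Tokyo
Sales, Mumbai
Research, London
Engineering, Berlin
Research, Lima
Engineering, London


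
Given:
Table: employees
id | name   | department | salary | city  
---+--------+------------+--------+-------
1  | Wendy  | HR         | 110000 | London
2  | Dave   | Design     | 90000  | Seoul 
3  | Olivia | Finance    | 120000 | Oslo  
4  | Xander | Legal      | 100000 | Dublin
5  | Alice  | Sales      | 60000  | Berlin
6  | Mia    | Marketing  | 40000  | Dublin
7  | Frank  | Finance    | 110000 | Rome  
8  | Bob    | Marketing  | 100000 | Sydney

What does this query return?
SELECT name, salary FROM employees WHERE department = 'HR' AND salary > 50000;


Filtering: department = 'HR' AND salary > 50000
Matching: 1 rows

1 rows:
Wendy, 110000


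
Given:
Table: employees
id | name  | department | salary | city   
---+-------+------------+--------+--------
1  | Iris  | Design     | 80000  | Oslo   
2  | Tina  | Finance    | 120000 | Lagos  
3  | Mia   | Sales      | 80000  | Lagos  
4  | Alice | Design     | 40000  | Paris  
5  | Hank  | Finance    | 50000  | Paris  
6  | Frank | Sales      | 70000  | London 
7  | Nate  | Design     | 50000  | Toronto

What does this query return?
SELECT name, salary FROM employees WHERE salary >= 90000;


Filtering: salary >= 90000
Matching: 1 rows

1 rows:
Tina, 120000


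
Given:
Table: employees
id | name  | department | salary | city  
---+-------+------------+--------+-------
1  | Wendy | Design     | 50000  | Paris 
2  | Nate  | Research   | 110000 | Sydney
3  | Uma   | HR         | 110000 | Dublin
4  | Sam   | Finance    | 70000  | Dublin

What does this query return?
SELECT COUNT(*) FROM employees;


COUNT(*) counts all rows

4


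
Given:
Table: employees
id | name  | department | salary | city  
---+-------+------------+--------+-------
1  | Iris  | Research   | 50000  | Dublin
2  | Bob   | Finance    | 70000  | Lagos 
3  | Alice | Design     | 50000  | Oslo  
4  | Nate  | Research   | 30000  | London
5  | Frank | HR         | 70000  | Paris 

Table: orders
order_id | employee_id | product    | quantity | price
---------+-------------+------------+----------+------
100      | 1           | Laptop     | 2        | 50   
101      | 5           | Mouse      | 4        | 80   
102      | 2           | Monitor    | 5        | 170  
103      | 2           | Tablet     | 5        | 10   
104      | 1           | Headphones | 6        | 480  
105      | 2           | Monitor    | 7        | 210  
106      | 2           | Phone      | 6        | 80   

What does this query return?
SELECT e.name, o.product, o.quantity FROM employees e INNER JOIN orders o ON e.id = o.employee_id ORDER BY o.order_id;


Joining employees.id = orders.employee_id:
  employee Iris (id=1) -> order Laptop
  employee Frank (id=5) -> order Mouse
  employee Bob (id=2) -> order Monitor
  employee Bob (id=2) -> order Tablet
  employee Iris (id=1) -> order Headphones
  employee Bob (id=2) -> order Monitor
  employee Bob (id=2) -> order Phone


7 rows:
Iris, Laptop, 2
Frank, Mouse, 4
Bob, Monitor, 5
Bob, Tablet, 5
Iris, Headphones, 6
Bob, Monitor, 7
Bob, Phone, 6


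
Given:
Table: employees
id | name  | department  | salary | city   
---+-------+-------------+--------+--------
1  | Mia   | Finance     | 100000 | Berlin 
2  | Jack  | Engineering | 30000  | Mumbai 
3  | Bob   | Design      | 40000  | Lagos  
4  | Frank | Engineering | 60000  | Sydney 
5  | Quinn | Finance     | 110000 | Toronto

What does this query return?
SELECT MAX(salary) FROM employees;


Salaries: 100000, 30000, 40000, 60000, 110000
MAX = 110000

110000


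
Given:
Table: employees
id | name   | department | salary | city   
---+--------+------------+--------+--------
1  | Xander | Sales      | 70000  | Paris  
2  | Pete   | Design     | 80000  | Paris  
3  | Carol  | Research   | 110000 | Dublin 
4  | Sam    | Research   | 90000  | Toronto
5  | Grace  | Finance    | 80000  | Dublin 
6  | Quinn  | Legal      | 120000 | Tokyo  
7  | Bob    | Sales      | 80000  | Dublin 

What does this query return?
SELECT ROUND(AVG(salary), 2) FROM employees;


SUM(salary) = 630000
COUNT = 7
ROUND(AVG, 2) = ROUND(630000 / 7, 2) = 90000.0

90000.0


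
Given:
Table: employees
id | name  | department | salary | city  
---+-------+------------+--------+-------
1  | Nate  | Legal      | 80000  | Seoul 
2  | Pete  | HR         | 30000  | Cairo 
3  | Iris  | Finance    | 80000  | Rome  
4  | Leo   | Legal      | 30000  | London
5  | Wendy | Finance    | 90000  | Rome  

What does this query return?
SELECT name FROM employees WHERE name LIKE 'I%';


LIKE 'I%' matches names starting with 'I'
Matching: 1

1 rows:
Iris


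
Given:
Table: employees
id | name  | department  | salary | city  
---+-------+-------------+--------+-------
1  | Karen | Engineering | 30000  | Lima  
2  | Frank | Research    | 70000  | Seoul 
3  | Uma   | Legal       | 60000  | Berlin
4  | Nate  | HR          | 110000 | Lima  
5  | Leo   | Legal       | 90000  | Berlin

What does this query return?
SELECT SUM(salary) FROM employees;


SUM(salary) = 30000 + 70000 + 60000 + 110000 + 90000 = 360000

360000


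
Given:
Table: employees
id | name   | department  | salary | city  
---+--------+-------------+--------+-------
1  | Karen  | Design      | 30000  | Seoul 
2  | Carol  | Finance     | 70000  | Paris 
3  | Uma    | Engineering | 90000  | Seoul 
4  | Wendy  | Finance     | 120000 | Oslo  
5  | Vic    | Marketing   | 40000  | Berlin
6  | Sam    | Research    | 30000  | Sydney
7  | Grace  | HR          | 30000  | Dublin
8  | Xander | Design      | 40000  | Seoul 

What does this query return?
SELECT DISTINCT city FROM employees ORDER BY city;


All 'city' values (row order): Seoul, Paris, Seoul, Oslo, Berlin, Sydney, Dublin, Seoul
Removing duplicates leaves 6 unique value(s).

6 values:
Berlin
Dublin
Oslo
Paris
Seoul
Sydney


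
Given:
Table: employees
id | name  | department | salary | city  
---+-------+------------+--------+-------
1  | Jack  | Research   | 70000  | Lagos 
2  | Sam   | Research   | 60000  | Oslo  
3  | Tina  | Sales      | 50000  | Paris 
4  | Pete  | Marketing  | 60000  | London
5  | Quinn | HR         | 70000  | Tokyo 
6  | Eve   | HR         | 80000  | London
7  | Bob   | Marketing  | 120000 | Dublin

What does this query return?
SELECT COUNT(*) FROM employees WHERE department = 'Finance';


Counting rows where department = 'Finance'


0


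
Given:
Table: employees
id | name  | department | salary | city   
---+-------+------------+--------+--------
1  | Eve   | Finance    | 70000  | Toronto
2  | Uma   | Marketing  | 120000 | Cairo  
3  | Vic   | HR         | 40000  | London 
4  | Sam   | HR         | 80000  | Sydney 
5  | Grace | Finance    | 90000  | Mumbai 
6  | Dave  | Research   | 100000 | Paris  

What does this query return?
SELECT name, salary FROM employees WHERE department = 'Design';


Filtering: department = 'Design'
Matching rows: 0

Empty result set (0 rows)


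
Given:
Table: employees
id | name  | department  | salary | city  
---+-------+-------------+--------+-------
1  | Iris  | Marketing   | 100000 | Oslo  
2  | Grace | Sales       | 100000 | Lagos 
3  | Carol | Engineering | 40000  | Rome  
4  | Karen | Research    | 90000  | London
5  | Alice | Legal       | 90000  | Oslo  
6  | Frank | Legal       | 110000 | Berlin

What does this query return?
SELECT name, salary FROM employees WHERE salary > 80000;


Filtering: salary > 80000
Matching: 5 rows

5 rows:
Iris, 100000
Grace, 100000
Karen, 90000
Alice, 90000
Frank, 110000


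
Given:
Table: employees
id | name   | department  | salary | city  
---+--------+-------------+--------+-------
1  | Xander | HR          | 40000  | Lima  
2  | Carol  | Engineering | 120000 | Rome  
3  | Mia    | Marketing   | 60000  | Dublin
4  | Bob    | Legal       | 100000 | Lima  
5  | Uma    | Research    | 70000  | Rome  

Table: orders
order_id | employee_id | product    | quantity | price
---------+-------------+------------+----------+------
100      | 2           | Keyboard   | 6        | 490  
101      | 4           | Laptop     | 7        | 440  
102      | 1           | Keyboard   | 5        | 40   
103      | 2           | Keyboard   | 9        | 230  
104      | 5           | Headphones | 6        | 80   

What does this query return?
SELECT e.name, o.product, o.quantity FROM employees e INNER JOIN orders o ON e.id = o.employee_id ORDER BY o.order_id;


Joining employees.id = orders.employee_id:
  employee Carol (id=2) -> order Keyboard
  employee Bob (id=4) -> order Laptop
  employee Xander (id=1) -> order Keyboard
  employee Carol (id=2) -> order Keyboard
  employee Uma (id=5) -> order Headphones


5 rows:
Carol, Keyboard, 6
Bob, Laptop, 7
Xander, Keyboard, 5
Carol, Keyboard, 9
Uma, Headphones, 6


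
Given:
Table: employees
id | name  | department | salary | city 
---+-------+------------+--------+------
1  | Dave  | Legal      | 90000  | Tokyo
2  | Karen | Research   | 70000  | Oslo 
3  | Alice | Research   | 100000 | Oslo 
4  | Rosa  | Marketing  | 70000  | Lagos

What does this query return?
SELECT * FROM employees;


SELECT * returns all 4 rows with all columns

4 rows:
1, Dave, Legal, 90000, Tokyo
2, Karen, Research, 70000, Oslo
3, Alice, Research, 100000, Oslo
4, Rosa, Marketing, 70000, Lagos


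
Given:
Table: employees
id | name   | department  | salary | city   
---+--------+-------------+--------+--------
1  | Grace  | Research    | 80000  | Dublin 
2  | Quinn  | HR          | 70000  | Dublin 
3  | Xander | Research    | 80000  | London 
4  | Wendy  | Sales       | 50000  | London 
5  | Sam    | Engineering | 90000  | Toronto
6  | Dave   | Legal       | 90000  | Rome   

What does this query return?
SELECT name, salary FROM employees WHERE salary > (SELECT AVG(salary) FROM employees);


Subquery: AVG(salary) = 76666.67
Filtering: salary > 76666.67
  Grace (80000) -> MATCH
  Xander (80000) -> MATCH
  Sam (90000) -> MATCH
  Dave (90000) -> MATCH


4 rows:
Grace, 80000
Xander, 80000
Sam, 90000
Dave, 90000


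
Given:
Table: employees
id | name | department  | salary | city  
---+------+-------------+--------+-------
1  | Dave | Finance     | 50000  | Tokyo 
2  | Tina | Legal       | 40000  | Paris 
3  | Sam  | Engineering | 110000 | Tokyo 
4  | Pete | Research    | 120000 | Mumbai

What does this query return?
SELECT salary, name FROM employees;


Projecting columns: salary, name

4 rows:
50000, Dave
40000, Tina
110000, Sam
120000, Pete


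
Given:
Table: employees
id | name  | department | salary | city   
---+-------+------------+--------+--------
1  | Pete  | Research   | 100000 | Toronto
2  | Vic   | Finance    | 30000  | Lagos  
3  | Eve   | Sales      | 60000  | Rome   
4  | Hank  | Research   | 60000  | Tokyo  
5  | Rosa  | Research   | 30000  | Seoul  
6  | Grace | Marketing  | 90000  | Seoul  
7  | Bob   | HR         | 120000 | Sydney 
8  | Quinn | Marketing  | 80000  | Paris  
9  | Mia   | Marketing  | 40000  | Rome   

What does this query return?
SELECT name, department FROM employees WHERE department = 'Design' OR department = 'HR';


Filtering: department = 'Design' OR 'HR'
Matching: 1 rows

1 rows:
Bob, HR


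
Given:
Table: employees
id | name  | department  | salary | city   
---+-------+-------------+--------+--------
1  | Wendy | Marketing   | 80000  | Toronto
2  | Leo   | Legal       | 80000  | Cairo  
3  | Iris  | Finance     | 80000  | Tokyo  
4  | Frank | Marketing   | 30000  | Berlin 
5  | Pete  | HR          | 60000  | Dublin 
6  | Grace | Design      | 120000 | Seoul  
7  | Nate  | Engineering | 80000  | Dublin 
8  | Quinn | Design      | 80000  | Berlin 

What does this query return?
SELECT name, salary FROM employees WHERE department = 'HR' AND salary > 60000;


Filtering: department = 'HR' AND salary > 60000
Matching: 0 rows

Empty result set (0 rows)


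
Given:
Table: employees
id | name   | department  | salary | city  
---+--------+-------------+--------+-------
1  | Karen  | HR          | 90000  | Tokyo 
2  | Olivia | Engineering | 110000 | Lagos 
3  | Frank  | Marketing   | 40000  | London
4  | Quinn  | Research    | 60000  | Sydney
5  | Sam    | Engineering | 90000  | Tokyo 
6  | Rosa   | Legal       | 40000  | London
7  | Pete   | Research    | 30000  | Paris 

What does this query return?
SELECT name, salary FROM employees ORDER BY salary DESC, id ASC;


Sorting by salary DESC, then id ASC for ties

7 rows:
Olivia, 110000
Karen, 90000
Sam, 90000
Quinn, 60000
Frank, 40000
Rosa, 40000
Pete, 30000


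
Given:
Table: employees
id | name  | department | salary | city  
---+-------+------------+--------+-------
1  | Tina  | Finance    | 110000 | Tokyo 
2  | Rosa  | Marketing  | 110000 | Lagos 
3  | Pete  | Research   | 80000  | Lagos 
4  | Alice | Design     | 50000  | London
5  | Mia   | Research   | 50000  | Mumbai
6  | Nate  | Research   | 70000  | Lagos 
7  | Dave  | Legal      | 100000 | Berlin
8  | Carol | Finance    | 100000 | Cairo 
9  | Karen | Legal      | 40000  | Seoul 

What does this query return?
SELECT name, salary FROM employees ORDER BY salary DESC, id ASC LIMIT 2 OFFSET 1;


Sort by salary DESC (id ASC tiebreak), then skip 1 and take 2
Rows 2 through 3

2 rows:
Rosa, 110000
Dave, 100000


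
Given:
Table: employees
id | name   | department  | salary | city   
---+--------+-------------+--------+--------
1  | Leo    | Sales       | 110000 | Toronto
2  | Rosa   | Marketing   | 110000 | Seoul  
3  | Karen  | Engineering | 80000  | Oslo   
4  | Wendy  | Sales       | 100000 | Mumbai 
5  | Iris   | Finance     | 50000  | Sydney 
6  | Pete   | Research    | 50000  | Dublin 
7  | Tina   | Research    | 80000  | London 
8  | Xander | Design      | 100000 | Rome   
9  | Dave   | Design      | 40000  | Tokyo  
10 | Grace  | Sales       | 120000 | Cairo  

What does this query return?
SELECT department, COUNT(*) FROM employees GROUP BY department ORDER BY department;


Assigning each row to its department group:
  Leo -> Sales
  Rosa -> Marketing
  Karen -> Engineering
  Wendy -> Sales
  Iris -> Finance
  Pete -> Research
  Tina -> Research
  Xander -> Design
  Dave -> Design
  Grace -> Sales


6 groups:
Design, 2
Engineering, 1
Finance, 1
Marketing, 1
Research, 2
Sales, 3


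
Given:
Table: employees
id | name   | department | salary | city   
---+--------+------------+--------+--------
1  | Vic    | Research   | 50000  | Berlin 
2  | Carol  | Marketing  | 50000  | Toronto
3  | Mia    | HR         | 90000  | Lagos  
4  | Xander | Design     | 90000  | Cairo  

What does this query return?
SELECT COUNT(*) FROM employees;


COUNT(*) counts all rows

4


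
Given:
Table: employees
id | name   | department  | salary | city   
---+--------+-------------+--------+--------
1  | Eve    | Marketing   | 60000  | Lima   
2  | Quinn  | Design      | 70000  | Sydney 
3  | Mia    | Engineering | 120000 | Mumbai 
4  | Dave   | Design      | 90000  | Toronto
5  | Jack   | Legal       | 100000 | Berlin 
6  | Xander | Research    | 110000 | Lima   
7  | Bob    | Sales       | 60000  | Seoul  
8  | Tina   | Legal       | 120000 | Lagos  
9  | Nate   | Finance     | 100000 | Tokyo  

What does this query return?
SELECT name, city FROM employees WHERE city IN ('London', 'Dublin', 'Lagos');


Filtering: city IN ('London', 'Dublin', 'Lagos')
Matching: 1 rows

1 rows:
Tina, Lagos


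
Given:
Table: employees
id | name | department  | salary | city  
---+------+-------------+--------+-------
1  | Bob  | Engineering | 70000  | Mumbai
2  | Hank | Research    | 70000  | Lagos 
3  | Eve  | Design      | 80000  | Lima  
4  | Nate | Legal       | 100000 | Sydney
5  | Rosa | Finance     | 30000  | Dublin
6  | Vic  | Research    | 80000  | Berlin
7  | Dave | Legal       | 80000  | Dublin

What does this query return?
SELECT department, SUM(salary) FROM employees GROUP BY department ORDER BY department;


Summing salary within each department:
  Design: 80000 = 80000
  Engineering: 70000 = 70000
  Finance: 30000 = 30000
  Legal: 100000 + 80000 = 180000
  Research: 70000 + 80000 = 150000


5 groups:
Design, 80000
Engineering, 70000
Finance, 30000
Legal, 180000
Research, 150000


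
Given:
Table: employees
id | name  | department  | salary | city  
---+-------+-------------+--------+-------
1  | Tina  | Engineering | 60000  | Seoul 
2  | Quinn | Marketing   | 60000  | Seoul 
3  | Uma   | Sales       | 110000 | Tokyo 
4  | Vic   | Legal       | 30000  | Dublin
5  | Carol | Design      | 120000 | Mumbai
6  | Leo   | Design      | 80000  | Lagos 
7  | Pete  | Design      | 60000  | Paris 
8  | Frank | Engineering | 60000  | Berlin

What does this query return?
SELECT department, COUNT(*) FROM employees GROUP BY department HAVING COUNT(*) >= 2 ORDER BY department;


Groups with count >= 2:
  Design: 3 -> PASS
  Engineering: 2 -> PASS
  Legal: 1 -> filtered out
  Marketing: 1 -> filtered out
  Sales: 1 -> filtered out


2 groups:
Design, 3
Engineering, 2


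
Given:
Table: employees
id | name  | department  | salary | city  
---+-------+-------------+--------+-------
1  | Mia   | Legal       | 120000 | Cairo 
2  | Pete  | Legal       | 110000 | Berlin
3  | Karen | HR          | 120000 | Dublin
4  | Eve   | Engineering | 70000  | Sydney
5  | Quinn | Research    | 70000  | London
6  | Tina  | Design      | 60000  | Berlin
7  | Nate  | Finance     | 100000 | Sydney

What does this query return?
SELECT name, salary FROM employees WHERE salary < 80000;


Filtering: salary < 80000
Matching: 3 rows

3 rows:
Eve, 70000
Quinn, 70000
Tina, 60000


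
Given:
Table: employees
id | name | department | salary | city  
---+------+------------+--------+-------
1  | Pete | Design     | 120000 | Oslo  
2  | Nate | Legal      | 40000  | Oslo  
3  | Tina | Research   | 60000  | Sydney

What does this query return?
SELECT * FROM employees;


SELECT * returns all 3 rows with all columns

3 rows:
1, Pete, Design, 120000, Oslo
2, Nate, Legal, 40000, Oslo
3, Tina, Research, 60000, Sydney


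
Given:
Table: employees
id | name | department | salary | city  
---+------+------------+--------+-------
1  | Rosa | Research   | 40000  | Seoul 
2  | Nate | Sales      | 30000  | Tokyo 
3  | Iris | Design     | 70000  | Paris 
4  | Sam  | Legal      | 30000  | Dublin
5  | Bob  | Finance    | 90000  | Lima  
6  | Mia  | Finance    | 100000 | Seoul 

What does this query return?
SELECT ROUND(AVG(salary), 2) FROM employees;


SUM(salary) = 360000
COUNT = 6
ROUND(AVG, 2) = ROUND(360000 / 6, 2) = 60000.0

60000.0


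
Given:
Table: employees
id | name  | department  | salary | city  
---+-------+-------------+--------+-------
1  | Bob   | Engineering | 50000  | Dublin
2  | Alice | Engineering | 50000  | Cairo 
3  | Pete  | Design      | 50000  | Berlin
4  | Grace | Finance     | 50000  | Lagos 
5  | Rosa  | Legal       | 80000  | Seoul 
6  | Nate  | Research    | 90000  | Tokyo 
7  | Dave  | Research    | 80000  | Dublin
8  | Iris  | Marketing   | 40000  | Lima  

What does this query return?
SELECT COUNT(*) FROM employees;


COUNT(*) counts all rows

8


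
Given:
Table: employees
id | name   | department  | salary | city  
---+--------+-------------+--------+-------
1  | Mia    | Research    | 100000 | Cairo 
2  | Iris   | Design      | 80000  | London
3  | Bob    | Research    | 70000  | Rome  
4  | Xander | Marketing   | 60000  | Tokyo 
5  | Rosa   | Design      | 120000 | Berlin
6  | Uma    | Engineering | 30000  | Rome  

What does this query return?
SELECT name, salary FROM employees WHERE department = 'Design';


Filtering: department = 'Design'
Matching rows: 2

2 rows:
Iris, 80000
Rosa, 120000


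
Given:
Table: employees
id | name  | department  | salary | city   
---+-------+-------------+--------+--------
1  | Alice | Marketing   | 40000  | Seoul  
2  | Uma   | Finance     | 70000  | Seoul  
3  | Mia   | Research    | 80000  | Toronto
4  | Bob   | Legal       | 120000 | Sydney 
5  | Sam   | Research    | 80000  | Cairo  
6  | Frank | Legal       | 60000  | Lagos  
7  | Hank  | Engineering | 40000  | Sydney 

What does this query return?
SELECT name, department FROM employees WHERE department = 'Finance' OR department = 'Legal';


Filtering: department = 'Finance' OR 'Legal'
Matching: 3 rows

3 rows:
Uma, Finance
Bob, Legal
Frank, Legal


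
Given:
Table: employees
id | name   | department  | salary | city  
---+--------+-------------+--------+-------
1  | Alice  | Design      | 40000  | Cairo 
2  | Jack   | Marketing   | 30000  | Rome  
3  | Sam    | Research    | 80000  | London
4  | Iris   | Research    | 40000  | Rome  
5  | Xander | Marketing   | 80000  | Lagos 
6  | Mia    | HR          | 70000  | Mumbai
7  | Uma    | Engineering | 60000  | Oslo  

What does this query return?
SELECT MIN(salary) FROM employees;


Salaries: 40000, 30000, 80000, 40000, 80000, 70000, 60000
MIN = 30000

30000


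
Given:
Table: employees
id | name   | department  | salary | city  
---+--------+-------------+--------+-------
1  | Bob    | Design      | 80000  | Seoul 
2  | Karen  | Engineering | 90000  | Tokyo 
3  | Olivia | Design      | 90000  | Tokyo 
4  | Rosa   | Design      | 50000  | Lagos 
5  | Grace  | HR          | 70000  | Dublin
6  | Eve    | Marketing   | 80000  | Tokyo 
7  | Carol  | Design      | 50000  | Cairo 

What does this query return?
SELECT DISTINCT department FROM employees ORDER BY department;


All 'department' values (row order): Design, Engineering, Design, Design, HR, Marketing, Design
Removing duplicates leaves 4 unique value(s).

4 values:
Design
Engineering
HR
Marketing


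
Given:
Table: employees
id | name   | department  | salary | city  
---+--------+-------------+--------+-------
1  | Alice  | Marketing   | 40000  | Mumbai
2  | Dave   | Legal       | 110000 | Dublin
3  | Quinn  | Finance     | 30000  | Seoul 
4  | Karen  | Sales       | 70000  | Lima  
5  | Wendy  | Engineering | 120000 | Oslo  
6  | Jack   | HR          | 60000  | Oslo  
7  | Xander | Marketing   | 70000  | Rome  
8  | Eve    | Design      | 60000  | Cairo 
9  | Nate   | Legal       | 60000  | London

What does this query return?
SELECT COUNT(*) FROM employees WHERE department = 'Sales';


Counting rows where department = 'Sales'
  Karen -> MATCH


1


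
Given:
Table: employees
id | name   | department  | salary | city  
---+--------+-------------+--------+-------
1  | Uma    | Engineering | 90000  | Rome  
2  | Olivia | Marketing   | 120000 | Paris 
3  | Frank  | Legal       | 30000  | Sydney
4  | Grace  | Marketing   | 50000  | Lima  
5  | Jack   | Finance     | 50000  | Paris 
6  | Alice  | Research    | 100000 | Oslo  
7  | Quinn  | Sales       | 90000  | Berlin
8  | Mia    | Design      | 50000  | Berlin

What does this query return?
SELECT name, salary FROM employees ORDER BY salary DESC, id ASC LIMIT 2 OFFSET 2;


Sort by salary DESC (id ASC tiebreak), then skip 2 and take 2
Rows 3 through 4

2 rows:
Uma, 90000
Quinn, 90000


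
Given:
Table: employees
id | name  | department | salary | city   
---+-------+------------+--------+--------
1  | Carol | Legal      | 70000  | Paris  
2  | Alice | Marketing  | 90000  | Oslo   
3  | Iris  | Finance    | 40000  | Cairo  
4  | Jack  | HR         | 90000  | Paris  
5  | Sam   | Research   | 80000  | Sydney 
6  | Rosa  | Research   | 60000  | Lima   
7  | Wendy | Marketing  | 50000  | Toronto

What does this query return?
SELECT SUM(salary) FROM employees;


SUM(salary) = 70000 + 90000 + 40000 + 90000 + 80000 + 60000 + 50000 = 480000

480000


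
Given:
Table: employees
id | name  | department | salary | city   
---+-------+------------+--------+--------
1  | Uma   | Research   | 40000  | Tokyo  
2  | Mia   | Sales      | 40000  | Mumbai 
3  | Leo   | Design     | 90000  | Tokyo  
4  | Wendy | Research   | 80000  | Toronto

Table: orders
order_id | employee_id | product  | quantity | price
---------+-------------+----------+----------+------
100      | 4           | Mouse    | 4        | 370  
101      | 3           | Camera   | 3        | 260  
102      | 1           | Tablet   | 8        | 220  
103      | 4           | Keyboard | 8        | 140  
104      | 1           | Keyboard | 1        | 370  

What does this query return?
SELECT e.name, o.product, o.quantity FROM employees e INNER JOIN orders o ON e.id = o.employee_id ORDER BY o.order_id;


Joining employees.id = orders.employee_id:
  employee Wendy (id=4) -> order Mouse
  employee Leo (id=3) -> order Camera
  employee Uma (id=1) -> order Tablet
  employee Wendy (id=4) -> order Keyboard
  employee Uma (id=1) -> order Keyboard


5 rows:
Wendy, Mouse, 4
Leo, Camera, 3
Uma, Tablet, 8
Wendy, Keyboard, 8
Uma, Keyboard, 1


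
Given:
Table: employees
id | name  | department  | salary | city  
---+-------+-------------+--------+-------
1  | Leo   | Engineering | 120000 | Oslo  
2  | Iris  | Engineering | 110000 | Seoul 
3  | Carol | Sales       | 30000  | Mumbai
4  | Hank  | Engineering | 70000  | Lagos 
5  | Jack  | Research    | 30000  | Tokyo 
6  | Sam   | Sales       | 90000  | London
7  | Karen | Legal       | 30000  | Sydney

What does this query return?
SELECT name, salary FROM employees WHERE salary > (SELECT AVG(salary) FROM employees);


Subquery: AVG(salary) = 68571.43
Filtering: salary > 68571.43
  Leo (120000) -> MATCH
  Iris (110000) -> MATCH
  Hank (70000) -> MATCH
  Sam (90000) -> MATCH


4 rows:
Leo, 120000
Iris, 110000
Hank, 70000
Sam, 90000
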